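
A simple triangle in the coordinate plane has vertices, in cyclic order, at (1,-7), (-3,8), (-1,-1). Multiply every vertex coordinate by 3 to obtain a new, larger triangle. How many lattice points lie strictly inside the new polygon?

Using the shoelace formula, 2A = |(1·8 − (-3)·(-7)) + ((-3)·(-1) − (-1)·8) + ((-1)·(-7) − 1·(-1))| = 6, so the area is 3.
Along each edge there are gcd(|Δx|,|Δy|)+1 lattice points, so counting each shared vertex once the boundary has gcd(4,15) + gcd(2,9) + gcd(2,6) = 1+1+2 = 4.
Scaling by 3 multiplies the area by 3² = 9 (so the new area is 27) and multiplies the boundary lattice-point count by 3, giving 12.
By Pick's theorem, the interior count of the dilated polygon is 27 − 12/2 + 1 = 22.

22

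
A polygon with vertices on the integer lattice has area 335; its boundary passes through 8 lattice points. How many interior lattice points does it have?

332

From Pick's theorem, I = A − B/2 + 1 = 335 − 8/2 + 1 = 332.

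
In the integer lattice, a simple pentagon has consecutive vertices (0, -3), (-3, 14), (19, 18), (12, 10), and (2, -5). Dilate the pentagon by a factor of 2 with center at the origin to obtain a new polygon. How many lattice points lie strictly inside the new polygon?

By the shoelace formula, twice the signed area is |(0·14 − (-3)·(-3)) + ((-3)·18 − 19·14) + (19·10 − 12·18) + (12·(-5) − 2·10) + (2·(-3) − 0·(-5))| = 441, so the area is 441/2.
Along each edge there are gcd(|Δx|,|Δy|)+1 lattice points, so counting each shared vertex once the boundary has gcd(3,17) + gcd(22,4) + gcd(7,8) + gcd(10,15) + gcd(2,2) = 1+2+1+5+2 = 11.
Scaling by 2 multiplies the area by 2² = 4 (so the new area is 882) and multiplies the boundary lattice-point count by 2, giving 22.
By Pick's theorem, the interior count of the dilated polygon is 882 − 22/2 + 1 = 872.

872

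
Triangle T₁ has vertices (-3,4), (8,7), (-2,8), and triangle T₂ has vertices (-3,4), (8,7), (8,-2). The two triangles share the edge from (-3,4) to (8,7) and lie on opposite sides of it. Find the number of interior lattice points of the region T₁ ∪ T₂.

65

The union is the simple quadrilateral with vertices (-3,4), (-2,8), (8,7), (8,-2) in order.
Using the shoelace formula, 2A = |[(-3)·8 − (-2)·4] + [(-2)·7 − 8·8] + [8·(-2) − 8·7] + [8·4 − (-3)·(-2)]| = 140, so the area is 70.
The number of boundary lattice points is Σ gcd(|Δx|,|Δy|) = gcd(1,4) + gcd(10,1) + gcd(0,9) + gcd(11,6) = 1+1+9+1 = 12.
By Pick's theorem I = A − B/2 + 1 = 70 − 12/2 + 1 = 65.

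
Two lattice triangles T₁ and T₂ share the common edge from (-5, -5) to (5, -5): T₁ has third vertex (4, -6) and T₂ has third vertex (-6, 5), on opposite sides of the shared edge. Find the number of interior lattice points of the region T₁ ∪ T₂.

54

The union is the simple quadrilateral with vertices (-5, -5), (4, -6), (5, -5), (-6, 5) in order.
The shoelace formula gives twice the area as |((-5)·(-6) − 4·(-5)) + (4·(-5) − 5·(-6)) + (5·5 − (-6)·(-5)) + ((-6)·(-5) − (-5)·5)| = 110, so the area is 55.
The number of boundary lattice points is Σ gcd(|Δx|,|Δy|) = gcd(9,1) + gcd(1,1) + gcd(11,10) + gcd(1,10) = 1+1+1+1 = 4.
By Pick's theorem I = A − B/2 + 1 = 55 − 4/2 + 1 = 54.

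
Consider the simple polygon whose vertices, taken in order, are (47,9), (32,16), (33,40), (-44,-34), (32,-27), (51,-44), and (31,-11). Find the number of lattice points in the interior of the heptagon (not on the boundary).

The shoelace formula gives twice the area as |(47·16 − 32·9) + (32·40 − 33·16) + (33·(-34) − (-44)·40) + ((-44)·(-27) − 32·(-34)) + (32·(-44) − 51·(-27)) + (51·(-11) − 31·(-44)) + (31·9 − 47·(-11))| = 5698, so the area is 2849.
Summing gcd(|Δx|,|Δy|) over the edges gives the boundary count: gcd(15,7) + gcd(1,24) + gcd(77,74) + gcd(76,7) + gcd(19,17) + gcd(20,33) + gcd(16,20) = 1+1+1+1+1+1+4 = 10.
Pick's theorem gives I = A − B/2 + 1 = 2849 − 10/2 + 1 = 2845.

2845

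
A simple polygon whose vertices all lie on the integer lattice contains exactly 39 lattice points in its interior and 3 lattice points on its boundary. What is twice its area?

By Pick's theorem, A = I + B/2 − 1 = 39 + 3/2 − 1 = 79/2.
Hence 2A = 79.

79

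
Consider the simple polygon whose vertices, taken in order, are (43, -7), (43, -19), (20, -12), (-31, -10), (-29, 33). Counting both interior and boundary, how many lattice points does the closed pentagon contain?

By the shoelace formula, twice the signed area is |(43·(-19) − 43·(-7)) + (43·(-12) − 20·(-19)) + (20·(-10) − (-31)·(-12)) + ((-31)·33 − (-29)·(-10)) + ((-29)·(-7) − 43·33)| = 3753, so the area is 1876.5.
The number of boundary lattice points is Σ gcd(|Δx|,|Δy|) = gcd(0,12) + gcd(23,7) + gcd(51,2) + gcd(2,43) + gcd(72,40) = 12+1+1+1+8 = 23.
Pick's theorem gives I = A − B/2 + 1 = 1876.5 − 23/2 + 1 = 1866, so the closed region contains I + B = 1866 + 23 = 1889 lattice points.

1889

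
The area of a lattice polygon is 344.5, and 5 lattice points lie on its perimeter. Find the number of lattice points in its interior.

343

From Pick's theorem, I = A − B/2 + 1 = 344.5 − 5/2 + 1 = 343.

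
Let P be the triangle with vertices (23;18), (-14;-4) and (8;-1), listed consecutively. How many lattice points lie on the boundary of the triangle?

The number of boundary lattice points is Σ gcd(|Δx|,|Δy|) = gcd(37,22) + gcd(22,3) + gcd(15,19) = 1+1+1 = 3.

3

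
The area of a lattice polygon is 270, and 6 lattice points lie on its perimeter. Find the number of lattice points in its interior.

268

Pick's theorem A = I + B/2 − 1 rearranges to I = A − B/2 + 1 = 270 − 6/2 + 1 = 268.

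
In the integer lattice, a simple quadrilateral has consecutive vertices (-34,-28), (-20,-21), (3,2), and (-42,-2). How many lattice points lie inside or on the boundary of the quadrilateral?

699

By the shoelace formula, twice the signed area is |((-34)·(-21) − (-20)·(-28)) + ((-20)·2 − 3·(-21)) + (3·(-2) − (-42)·2) + ((-42)·(-28) − (-34)·(-2))| = 1363, so the area is 681.5.
The number of boundary lattice points is Σ gcd(|Δx|,|Δy|) = gcd(14,7) + gcd(23,23) + gcd(45,4) + gcd(8,26) = 7+23+1+2 = 33.
Pick's theorem gives I = A − B/2 + 1 = 681.5 − 33/2 + 1 = 666, so the closed region contains I + B = 666 + 33 = 699 lattice points.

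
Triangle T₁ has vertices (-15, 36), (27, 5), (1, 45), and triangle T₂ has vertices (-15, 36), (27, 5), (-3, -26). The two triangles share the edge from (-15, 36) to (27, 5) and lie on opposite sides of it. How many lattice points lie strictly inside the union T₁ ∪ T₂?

1551

The union is the simple quadrilateral with vertices (-15, 36), (1, 45), (27, 5), (-3, -26) in order.
The shoelace formula gives twice the area as |((-15)·45 − 1·36) + (1·5 − 27·45) + (27·(-26) − (-3)·5) + ((-3)·36 − (-15)·(-26))| = 3106, so the area is 1553.
Along each edge there are gcd(|Δx|,|Δy|)+1 lattice points, so counting each shared vertex once the boundary has gcd(16,9) + gcd(26,40) + gcd(30,31) + gcd(12,62) = 1+2+1+2 = 6.
By Pick's theorem I = A − B/2 + 1 = 1553 − 6/2 + 1 = 1551.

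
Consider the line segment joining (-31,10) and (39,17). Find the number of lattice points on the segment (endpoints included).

The number of lattice points on a segment between lattice points is gcd(|Δx|,|Δy|) + 1 = gcd(70,7) + 1 = 7 + 1 = 8.

8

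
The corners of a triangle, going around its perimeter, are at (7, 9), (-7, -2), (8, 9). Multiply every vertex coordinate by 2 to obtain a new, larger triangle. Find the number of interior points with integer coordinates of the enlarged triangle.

20

Using the shoelace formula, 2A = |[7·(-2) − (-7)·9] + [(-7)·9 − 8·(-2)] + [8·9 − 7·9]| = 11, so the area is 11/2.
Along each edge there are gcd(|Δx|,|Δy|)+1 lattice points, so counting each shared vertex once the boundary has gcd(14,11) + gcd(15,11) + gcd(1,0) = 1+1+1 = 3.
Scaling by 2 multiplies the area by 2² = 4 (so the new area is 22) and multiplies the boundary lattice-point count by 2, giving 6.
By Pick's theorem, the interior count of the dilated polygon is 22 − 6/2 + 1 = 20.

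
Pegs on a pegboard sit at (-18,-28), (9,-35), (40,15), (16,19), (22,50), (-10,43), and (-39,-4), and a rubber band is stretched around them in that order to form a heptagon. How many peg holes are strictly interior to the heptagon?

3746

By the shoelace formula, twice the signed area is |[(-18)·(-35) − 9·(-28)] + [9·15 − 40·(-35)] + [40·19 − 16·15] + [16·50 − 22·19] + [22·43 − (-10)·50] + [(-10)·(-4) − (-39)·43] + [(-39)·(-28) − (-18)·(-4)]| = 7502, so the area is 3751.
The number of boundary lattice points is Σ gcd(|Δx|,|Δy|) = gcd(27,7) + gcd(31,50) + gcd(24,4) + gcd(6,31) + gcd(32,7) + gcd(29,47) + gcd(21,24) = 1+1+4+1+1+1+3 = 12.
By Pick's theorem A = I + B/2 − 1, so I = 3751 − 12/2 + 1 = 3746.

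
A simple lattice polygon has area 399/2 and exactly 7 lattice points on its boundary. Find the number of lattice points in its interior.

197

Pick's theorem A = I + B/2 − 1 rearranges to I = A − B/2 + 1 = 399/2 − 7/2 + 1 = 197.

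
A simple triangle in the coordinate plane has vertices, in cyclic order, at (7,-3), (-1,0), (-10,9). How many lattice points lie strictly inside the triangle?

The shoelace formula gives twice the area as |[7·0 − (-1)·(-3)] + [(-1)·9 − (-10)·0] + [(-10)·(-3) − 7·9]| = 45, so the area is 22.5.
Along each edge there are gcd(|Δx|,|Δy|)+1 lattice points, so counting each shared vertex once the boundary has gcd(8,3) + gcd(9,9) + gcd(17,12) = 1+9+1 = 11.
By Pick's theorem A = I + B/2 − 1, so I = 22.5 − 11/2 + 1 = 18.

18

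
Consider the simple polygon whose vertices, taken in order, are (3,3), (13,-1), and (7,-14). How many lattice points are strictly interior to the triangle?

76

By the shoelace formula, twice the signed area is |(3·(-1) − 13·3) + (13·(-14) − 7·(-1)) + (7·3 − 3·(-14))| = 154, so the area is 77.
Along each edge there are gcd(|Δx|,|Δy|)+1 lattice points, so counting each shared vertex once the boundary has gcd(10,4) + gcd(6,13) + gcd(4,17) = 2+1+1 = 4.
By Pick's theorem A = I + B/2 − 1, so I = 77 − 4/2 + 1 = 76.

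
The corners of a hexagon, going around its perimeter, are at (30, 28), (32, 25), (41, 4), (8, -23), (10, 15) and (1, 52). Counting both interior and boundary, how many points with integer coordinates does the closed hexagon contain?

The shoelace formula gives twice the area as |[30·25 − 32·28] + [32·4 − 41·25] + [41·(-23) − 8·4] + [8·15 − 10·(-23)] + [10·52 − 1·15] + [1·28 − 30·52]| = 2695, so the area is 2695/2.
The number of boundary lattice points is Σ gcd(|Δx|,|Δy|) = gcd(2,3) + gcd(9,21) + gcd(33,27) + gcd(2,38) + gcd(9,37) + gcd(29,24) = 1+3+3+2+1+1 = 11.
Pick's theorem gives I = A − B/2 + 1 = 2695/2 − 11/2 + 1 = 1343, so the closed region contains I + B = 1343 + 11 = 1354 lattice points.

1354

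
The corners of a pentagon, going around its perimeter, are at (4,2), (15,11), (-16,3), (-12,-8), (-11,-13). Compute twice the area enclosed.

Using the shoelace formula, 2A = |[4·11 − 15·2] + [15·3 − (-16)·11] + [(-16)·(-8) − (-12)·3] + [(-12)·(-13) − (-11)·(-8)] + [(-11)·2 − 4·(-13)]| = 497, so the area is 248.5.

497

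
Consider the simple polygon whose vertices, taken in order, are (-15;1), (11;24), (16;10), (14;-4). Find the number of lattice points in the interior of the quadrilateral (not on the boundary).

446

By the shoelace formula, twice the signed area is |((-15)·24 − 11·1) + (11·10 − 16·24) + (16·(-4) − 14·10) + (14·1 − (-15)·(-4))| = 895, so the area is 895/2.
Along each edge there are gcd(|Δx|,|Δy|)+1 lattice points, so counting each shared vertex once the boundary has gcd(26,23) + gcd(5,14) + gcd(2,14) + gcd(29,5) = 1+1+2+1 = 5.
Pick's theorem gives I = A − B/2 + 1 = 895/2 − 5/2 + 1 = 446.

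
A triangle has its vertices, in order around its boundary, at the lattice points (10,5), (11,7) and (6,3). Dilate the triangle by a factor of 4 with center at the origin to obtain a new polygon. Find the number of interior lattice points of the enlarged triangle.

41

Using the shoelace formula, 2A = |[10·7 − 11·5] + [11·3 − 6·7] + [6·5 − 10·3]| = 6, so the area is 3.
Along each edge there are gcd(|Δx|,|Δy|)+1 lattice points, so counting each shared vertex once the boundary has gcd(1,2) + gcd(5,4) + gcd(4,2) = 1+1+2 = 4.
Scaling by 4 multiplies the area by 4² = 16 (so the new area is 48) and multiplies the boundary lattice-point count by 4, giving 16.
By Pick's theorem, the interior count of the dilated polygon is 48 − 16/2 + 1 = 41.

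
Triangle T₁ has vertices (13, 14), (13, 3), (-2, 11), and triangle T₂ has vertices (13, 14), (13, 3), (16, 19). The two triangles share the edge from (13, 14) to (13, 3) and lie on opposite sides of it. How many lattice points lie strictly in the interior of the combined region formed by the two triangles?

97

The union is the simple quadrilateral with vertices (13, 14), (-2, 11), (13, 3), (16, 19) in order.
By the shoelace formula, twice the signed area is |(13·11 − (-2)·14) + ((-2)·3 − 13·11) + (13·19 − 16·3) + (16·14 − 13·19)| = 198, so the area is 99.
The number of boundary lattice points is Σ gcd(|Δx|,|Δy|) = gcd(15,3) + gcd(15,8) + gcd(3,16) + gcd(3,5) = 3+1+1+1 = 6.
By Pick's theorem I = A − B/2 + 1 = 99 − 6/2 + 1 = 97.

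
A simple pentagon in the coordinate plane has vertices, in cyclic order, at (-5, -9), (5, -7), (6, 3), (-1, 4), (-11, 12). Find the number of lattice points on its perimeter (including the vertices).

Along each edge there are gcd(|Δx|,|Δy|)+1 lattice points, so counting each shared vertex once the boundary has gcd(10,2) + gcd(1,10) + gcd(7,1) + gcd(10,8) + gcd(6,21) = 2+1+1+2+3 = 9.

9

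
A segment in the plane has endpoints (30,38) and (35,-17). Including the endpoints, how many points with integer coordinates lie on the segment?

The number of lattice points on a segment between lattice points is gcd(|Δx|,|Δy|) + 1 = gcd(5,55) + 1 = 5 + 1 = 6.

6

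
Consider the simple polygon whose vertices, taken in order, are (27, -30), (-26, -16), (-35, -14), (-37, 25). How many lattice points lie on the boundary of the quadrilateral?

4

Along each edge there are gcd(|Δx|,|Δy|)+1 lattice points, so counting each shared vertex once the boundary has gcd(53,14) + gcd(9,2) + gcd(2,39) + gcd(64,55) = 1+1+1+1 = 4.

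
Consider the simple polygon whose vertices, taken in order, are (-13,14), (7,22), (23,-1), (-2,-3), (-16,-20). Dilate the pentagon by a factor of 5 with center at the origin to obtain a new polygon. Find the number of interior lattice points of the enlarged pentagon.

18231

Using the shoelace formula, 2A = |((-13)·22 − 7·14) + (7·(-1) − 23·22) + (23·(-3) − (-2)·(-1)) + ((-2)·(-20) − (-16)·(-3)) + ((-16)·14 − (-13)·(-20))| = 1460, so the area is 730.
Summing gcd(|Δx|,|Δy|) over the edges gives the boundary count: gcd(20,8) + gcd(16,23) + gcd(25,2) + gcd(14,17) + gcd(3,34) = 4+1+1+1+1 = 8.
Scaling by 5 multiplies the area by 5² = 25 (so the new area is 18250) and multiplies the boundary lattice-point count by 5, giving 40.
By Pick's theorem, the interior count of the dilated polygon is 18250 − 40/2 + 1 = 18231.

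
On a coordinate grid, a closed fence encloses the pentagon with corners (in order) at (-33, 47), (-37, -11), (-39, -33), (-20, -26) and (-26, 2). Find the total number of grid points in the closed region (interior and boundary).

693

The shoelace formula gives twice the area as |[(-33)·(-11) − (-37)·47] + [(-37)·(-33) − (-39)·(-11)] + [(-39)·(-26) − (-20)·(-33)] + [(-20)·2 − (-26)·(-26)] + [(-26)·47 − (-33)·2]| = 1376, so the area is 688.
Along each edge there are gcd(|Δx|,|Δy|)+1 lattice points, so counting each shared vertex once the boundary has gcd(4,58) + gcd(2,22) + gcd(19,7) + gcd(6,28) + gcd(7,45) = 2+2+1+2+1 = 8.
Pick's theorem gives I = A − B/2 + 1 = 688 − 8/2 + 1 = 685, so the closed region contains I + B = 685 + 8 = 693 lattice points.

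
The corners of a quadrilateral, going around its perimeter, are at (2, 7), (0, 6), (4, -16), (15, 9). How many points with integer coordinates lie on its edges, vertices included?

5

Along each edge there are gcd(|Δx|,|Δy|)+1 lattice points, so counting each shared vertex once the boundary has gcd(2,1) + gcd(4,22) + gcd(11,25) + gcd(13,2) = 1+2+1+1 = 5.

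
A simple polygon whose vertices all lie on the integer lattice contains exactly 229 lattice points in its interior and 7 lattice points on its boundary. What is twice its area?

463

Pick's theorem states A = I + B/2 − 1, so A = 229 + 7/2 − 1 = 463/2.
Hence 2A = 463.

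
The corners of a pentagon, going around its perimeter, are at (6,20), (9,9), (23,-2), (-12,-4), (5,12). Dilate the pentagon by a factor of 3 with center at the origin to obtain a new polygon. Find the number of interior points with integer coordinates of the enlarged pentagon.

The shoelace formula gives twice the area as |[6·9 − 9·20] + [9·(-2) − 23·9] + [23·(-4) − (-12)·(-2)] + [(-12)·12 − 5·(-4)] + [5·20 − 6·12]| = 563, so the area is 281.5.
Summing gcd(|Δx|,|Δy|) over the edges gives the boundary count: gcd(3,11) + gcd(14,11) + gcd(35,2) + gcd(17,16) + gcd(1,8) = 1+1+1+1+1 = 5.
Scaling by 3 multiplies the area by 3² = 9 (so the new area is 5067/2) and multiplies the boundary lattice-point count by 3, giving 15.
By Pick's theorem, the interior count of the dilated polygon is 5067/2 − 15/2 + 1 = 2527.

2527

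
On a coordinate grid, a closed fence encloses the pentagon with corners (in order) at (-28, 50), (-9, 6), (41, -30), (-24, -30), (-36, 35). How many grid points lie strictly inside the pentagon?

Using the shoelace formula, 2A = |((-28)·6 − (-9)·50) + ((-9)·(-30) − 41·6) + (41·(-30) − (-24)·(-30)) + ((-24)·35 − (-36)·(-30)) + ((-36)·50 − (-28)·35)| = 4384, so the area is 2192.
Along each edge there are gcd(|Δx|,|Δy|)+1 lattice points, so counting each shared vertex once the boundary has gcd(19,44) + gcd(50,36) + gcd(65,0) + gcd(12,65) + gcd(8,15) = 1+2+65+1+1 = 70.
Pick's theorem gives I = A − B/2 + 1 = 2192 − 70/2 + 1 = 2158.

2158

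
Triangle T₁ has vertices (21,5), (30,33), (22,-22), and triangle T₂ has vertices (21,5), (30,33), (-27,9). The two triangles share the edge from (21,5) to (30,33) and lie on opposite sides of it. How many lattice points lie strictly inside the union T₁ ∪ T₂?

822

The union is the simple quadrilateral with vertices (21,5), (22,-22), (30,33), (-27,9) in order.
Using the shoelace formula, 2A = |[21·(-22) − 22·5] + [22·33 − 30·(-22)] + [30·9 − (-27)·33] + [(-27)·5 − 21·9]| = 1651, so the area is 825.5.
Summing gcd(|Δx|,|Δy|) over the edges gives the boundary count: gcd(1,27) + gcd(8,55) + gcd(57,24) + gcd(48,4) = 1+1+3+4 = 9.
By Pick's theorem I = A − B/2 + 1 = 825.5 − 9/2 + 1 = 822.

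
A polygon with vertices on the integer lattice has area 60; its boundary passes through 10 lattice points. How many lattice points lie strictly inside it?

56

From Pick's theorem, I = A − B/2 + 1 = 60 − 10/2 + 1 = 56.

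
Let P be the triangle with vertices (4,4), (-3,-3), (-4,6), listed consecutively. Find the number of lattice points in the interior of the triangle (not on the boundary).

Using the shoelace formula, 2A = |[4·(-3) − (-3)·4] + [(-3)·6 − (-4)·(-3)] + [(-4)·4 − 4·6]| = 70, so the area is 35.
The number of boundary lattice points is Σ gcd(|Δx|,|Δy|) = gcd(7,7) + gcd(1,9) + gcd(8,2) = 7+1+2 = 10.
By Pick's theorem A = I + B/2 − 1, so I = 35 − 10/2 + 1 = 31.

31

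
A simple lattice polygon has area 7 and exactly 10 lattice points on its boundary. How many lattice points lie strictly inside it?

3

Pick's theorem A = I + B/2 − 1 rearranges to I = A − B/2 + 1 = 7 − 10/2 + 1 = 3.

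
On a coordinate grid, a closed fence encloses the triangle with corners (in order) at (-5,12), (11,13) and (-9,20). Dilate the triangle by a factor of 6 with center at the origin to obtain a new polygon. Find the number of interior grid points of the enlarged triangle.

2359

Using the shoelace formula, 2A = |[(-5)·13 − 11·12] + [11·20 − (-9)·13] + [(-9)·12 − (-5)·20]| = 132, so the area is 66.
Summing gcd(|Δx|,|Δy|) over the edges gives the boundary count: gcd(16,1) + gcd(20,7) + gcd(4,8) = 1+1+4 = 6.
Scaling by 6 multiplies the area by 6² = 36 (so the new area is 2376) and multiplies the boundary lattice-point count by 6, giving 36.
By Pick's theorem, the interior count of the dilated polygon is 2376 − 36/2 + 1 = 2359.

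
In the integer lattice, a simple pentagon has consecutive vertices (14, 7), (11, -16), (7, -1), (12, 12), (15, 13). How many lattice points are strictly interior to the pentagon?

Using the shoelace formula, 2A = |(14·(-16) − 11·7) + (11·(-1) − 7·(-16)) + (7·12 − 12·(-1)) + (12·13 − 15·12) + (15·7 − 14·13)| = 205, so the area is 102.5.
The number of boundary lattice points is Σ gcd(|Δx|,|Δy|) = gcd(3,23) + gcd(4,15) + gcd(5,13) + gcd(3,1) + gcd(1,6) = 1+1+1+1+1 = 5.
By Pick's theorem A = I + B/2 − 1, so I = 102.5 − 5/2 + 1 = 101.

101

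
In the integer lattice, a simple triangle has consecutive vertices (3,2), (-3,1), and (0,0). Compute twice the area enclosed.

Using the shoelace formula, 2A = |[3·1 − (-3)·2] + [(-3)·0 − 0·1] + [0·2 − 3·0]| = 9, so the area is 9/2.

9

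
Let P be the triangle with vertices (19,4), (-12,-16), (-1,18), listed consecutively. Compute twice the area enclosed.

By the shoelace formula, twice the signed area is |[19·(-16) − (-12)·4] + [(-12)·18 − (-1)·(-16)] + [(-1)·4 − 19·18]| = 834, so the area is 417.

834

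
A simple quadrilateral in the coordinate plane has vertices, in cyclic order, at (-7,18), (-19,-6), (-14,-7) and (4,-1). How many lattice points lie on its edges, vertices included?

Summing gcd(|Δx|,|Δy|) over the edges gives the boundary count: gcd(12,24) + gcd(5,1) + gcd(18,6) + gcd(11,19) = 12+1+6+1 = 20.

20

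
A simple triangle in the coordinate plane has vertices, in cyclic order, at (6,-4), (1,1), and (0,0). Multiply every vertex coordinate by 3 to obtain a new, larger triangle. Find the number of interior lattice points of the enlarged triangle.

Using the shoelace formula, 2A = |[6·1 − 1·(-4)] + [1·0 − 0·1] + [0·(-4) − 6·0]| = 10, so the area is 5.
Summing gcd(|Δx|,|Δy|) over the edges gives the boundary count: gcd(5,5) + gcd(1,1) + gcd(6,4) = 5+1+2 = 8.
Scaling by 3 multiplies the area by 3² = 9 (so the new area is 45) and multiplies the boundary lattice-point count by 3, giving 24.
By Pick's theorem, the interior count of the dilated polygon is 45 − 24/2 + 1 = 34.

34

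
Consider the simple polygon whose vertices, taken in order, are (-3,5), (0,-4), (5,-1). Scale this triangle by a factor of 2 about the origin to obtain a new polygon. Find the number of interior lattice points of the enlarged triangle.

By the shoelace formula, twice the signed area is |[(-3)·(-4) − 0·5] + [0·(-1) − 5·(-4)] + [5·5 − (-3)·(-1)]| = 54, so the area is 27.
Summing gcd(|Δx|,|Δy|) over the edges gives the boundary count: gcd(3,9) + gcd(5,3) + gcd(8,6) = 3+1+2 = 6.
Scaling by 2 multiplies the area by 2² = 4 (so the new area is 108) and multiplies the boundary lattice-point count by 2, giving 12.
By Pick's theorem, the interior count of the dilated polygon is 108 − 12/2 + 1 = 103.

103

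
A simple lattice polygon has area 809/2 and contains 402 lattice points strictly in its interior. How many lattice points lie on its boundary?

Pick's theorem gives A = I + B/2 − 1, so B = 2(A − I + 1) = 2(809/2 − 402 + 1) = 7.

7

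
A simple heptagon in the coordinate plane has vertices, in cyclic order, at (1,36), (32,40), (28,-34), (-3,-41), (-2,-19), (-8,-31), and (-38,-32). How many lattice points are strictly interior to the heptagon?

By the shoelace formula, twice the signed area is |[1·40 − 32·36] + [32·(-34) − 28·40] + [28·(-41) − (-3)·(-34)] + [(-3)·(-19) − (-2)·(-41)] + [(-2)·(-31) − (-8)·(-19)] + [(-8)·(-32) − (-38)·(-31)] + [(-38)·36 − 1·(-32)]| = 6943, so the area is 3471.5.
Summing gcd(|Δx|,|Δy|) over the edges gives the boundary count: gcd(31,4) + gcd(4,74) + gcd(31,7) + gcd(1,22) + gcd(6,12) + gcd(30,1) + gcd(39,68) = 1+2+1+1+6+1+1 = 13.
Pick's theorem gives I = A − B/2 + 1 = 3471.5 − 13/2 + 1 = 3466.

3466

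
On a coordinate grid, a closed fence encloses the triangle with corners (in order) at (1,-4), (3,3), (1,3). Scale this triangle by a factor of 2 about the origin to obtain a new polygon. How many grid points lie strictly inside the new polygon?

19

Using the shoelace formula, 2A = |(1·3 − 3·(-4)) + (3·3 − 1·3) + (1·(-4) − 1·3)| = 14, so the area is 7.
Along each edge there are gcd(|Δx|,|Δy|)+1 lattice points, so counting each shared vertex once the boundary has gcd(2,7) + gcd(2,0) + gcd(0,7) = 1+2+7 = 10.
Scaling by 2 multiplies the area by 2² = 4 (so the new area is 28) and multiplies the boundary lattice-point count by 2, giving 20.
By Pick's theorem, the interior count of the dilated polygon is 28 − 20/2 + 1 = 19.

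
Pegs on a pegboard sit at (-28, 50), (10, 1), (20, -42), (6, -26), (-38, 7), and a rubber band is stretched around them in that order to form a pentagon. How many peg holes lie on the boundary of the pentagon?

16

Summing gcd(|Δx|,|Δy|) over the edges gives the boundary count: gcd(38,49) + gcd(10,43) + gcd(14,16) + gcd(44,33) + gcd(10,43) = 1+1+2+11+1 = 16.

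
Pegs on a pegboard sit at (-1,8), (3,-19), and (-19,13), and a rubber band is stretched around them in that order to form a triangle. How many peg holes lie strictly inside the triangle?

The shoelace formula gives twice the area as |((-1)·(-19) − 3·8) + (3·13 − (-19)·(-19)) + ((-19)·8 − (-1)·13)| = 466, so the area is 233.
Summing gcd(|Δx|,|Δy|) over the edges gives the boundary count: gcd(4,27) + gcd(22,32) + gcd(18,5) = 1+2+1 = 4.
Pick's theorem gives I = A − B/2 + 1 = 233 − 4/2 + 1 = 232.

232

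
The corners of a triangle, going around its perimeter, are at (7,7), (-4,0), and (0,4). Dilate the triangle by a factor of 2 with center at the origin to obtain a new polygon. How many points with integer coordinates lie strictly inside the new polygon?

27

Using the shoelace formula, 2A = |(7·0 − (-4)·7) + ((-4)·4 − 0·0) + (0·7 − 7·4)| = 16, so the area is 8.
Summing gcd(|Δx|,|Δy|) over the edges gives the boundary count: gcd(11,7) + gcd(4,4) + gcd(7,3) = 1+4+1 = 6.
Scaling by 2 multiplies the area by 2² = 4 (so the new area is 32) and multiplies the boundary lattice-point count by 2, giving 12.
By Pick's theorem, the interior count of the dilated polygon is 32 − 12/2 + 1 = 27.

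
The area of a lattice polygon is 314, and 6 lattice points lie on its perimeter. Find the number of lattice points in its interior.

Pick's theorem A = I + B/2 − 1 rearranges to I = A − B/2 + 1 = 314 − 6/2 + 1 = 312.

312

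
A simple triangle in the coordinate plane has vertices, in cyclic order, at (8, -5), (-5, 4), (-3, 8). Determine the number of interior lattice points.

34

By the shoelace formula, twice the signed area is |[8·4 − (-5)·(-5)] + [(-5)·8 − (-3)·4] + [(-3)·(-5) − 8·8]| = 70, so the area is 35.
Along each edge there are gcd(|Δx|,|Δy|)+1 lattice points, so counting each shared vertex once the boundary has gcd(13,9) + gcd(2,4) + gcd(11,13) = 1+2+1 = 4.
Pick's theorem gives I = A − B/2 + 1 = 35 − 4/2 + 1 = 34.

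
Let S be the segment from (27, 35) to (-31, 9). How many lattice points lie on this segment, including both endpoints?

3

The number of lattice points on a segment between lattice points is gcd(|Δx|,|Δy|) + 1 = gcd(58,26) + 1 = 2 + 1 = 3.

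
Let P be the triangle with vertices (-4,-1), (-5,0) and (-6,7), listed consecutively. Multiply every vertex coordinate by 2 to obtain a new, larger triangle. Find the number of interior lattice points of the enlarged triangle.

9

Using the shoelace formula, 2A = |((-4)·0 − (-5)·(-1)) + ((-5)·7 − (-6)·0) + ((-6)·(-1) − (-4)·7)| = 6, so the area is 3.
The number of boundary lattice points is Σ gcd(|Δx|,|Δy|) = gcd(1,1) + gcd(1,7) + gcd(2,8) = 1+1+2 = 4.
Scaling by 2 multiplies the area by 2² = 4 (so the new area is 12) and multiplies the boundary lattice-point count by 2, giving 8.
By Pick's theorem, the interior count of the dilated polygon is 12 − 8/2 + 1 = 9.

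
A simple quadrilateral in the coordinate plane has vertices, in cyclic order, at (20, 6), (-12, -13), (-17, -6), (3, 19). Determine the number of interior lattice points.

499

Using the shoelace formula, 2A = |[20·(-13) − (-12)·6] + [(-12)·(-6) − (-17)·(-13)] + [(-17)·19 − 3·(-6)] + [3·6 − 20·19]| = 1004, so the area is 502.
Summing gcd(|Δx|,|Δy|) over the edges gives the boundary count: gcd(32,19) + gcd(5,7) + gcd(20,25) + gcd(17,13) = 1+1+5+1 = 8.
By Pick's theorem A = I + B/2 − 1, so I = 502 − 8/2 + 1 = 499.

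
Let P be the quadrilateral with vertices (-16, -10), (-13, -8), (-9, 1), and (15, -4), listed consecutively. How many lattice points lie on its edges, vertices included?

4

Summing gcd(|Δx|,|Δy|) over the edges gives the boundary count: gcd(3,2) + gcd(4,9) + gcd(24,5) + gcd(31,6) = 1+1+1+1 = 4.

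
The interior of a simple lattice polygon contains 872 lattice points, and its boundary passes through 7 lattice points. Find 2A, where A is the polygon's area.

By Pick's theorem, A = I + B/2 − 1 = 872 + 7/2 − 1 = 1749/2.
Hence 2A = 1749.

1749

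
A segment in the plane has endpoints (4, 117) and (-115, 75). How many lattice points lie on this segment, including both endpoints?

8

The number of lattice points on a segment between lattice points is gcd(|Δx|,|Δy|) + 1 = gcd(119,42) + 1 = 7 + 1 = 8.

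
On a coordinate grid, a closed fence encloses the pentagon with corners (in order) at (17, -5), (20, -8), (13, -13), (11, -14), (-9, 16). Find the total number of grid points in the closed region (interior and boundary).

213

The shoelace formula gives twice the area as |(17·(-8) − 20·(-5)) + (20·(-13) − 13·(-8)) + (13·(-14) − 11·(-13)) + (11·16 − (-9)·(-14)) + ((-9)·(-5) − 17·16)| = 408, so the area is 204.
The number of boundary lattice points is Σ gcd(|Δx|,|Δy|) = gcd(3,3) + gcd(7,5) + gcd(2,1) + gcd(20,30) + gcd(26,21) = 3+1+1+10+1 = 16.
Pick's theorem gives I = A − B/2 + 1 = 204 − 16/2 + 1 = 197, so the closed region contains I + B = 197 + 16 = 213 lattice points.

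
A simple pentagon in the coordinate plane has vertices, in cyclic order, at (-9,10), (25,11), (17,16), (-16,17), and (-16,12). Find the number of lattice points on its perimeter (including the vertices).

9

Along each edge there are gcd(|Δx|,|Δy|)+1 lattice points, so counting each shared vertex once the boundary has gcd(34,1) + gcd(8,5) + gcd(33,1) + gcd(0,5) + gcd(7,2) = 1+1+1+5+1 = 9.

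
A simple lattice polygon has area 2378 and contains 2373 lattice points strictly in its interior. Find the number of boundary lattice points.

Pick's theorem gives A = I + B/2 − 1, so B = 2(A − I + 1) = 2(2378 − 2373 + 1) = 12.

12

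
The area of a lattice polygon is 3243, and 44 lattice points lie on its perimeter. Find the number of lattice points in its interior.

From Pick's theorem, I = A − B/2 + 1 = 3243 − 44/2 + 1 = 3222.

3222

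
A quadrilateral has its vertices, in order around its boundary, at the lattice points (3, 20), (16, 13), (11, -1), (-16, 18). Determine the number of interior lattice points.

The shoelace formula gives twice the area as |[3·13 − 16·20] + [16·(-1) − 11·13] + [11·18 − (-16)·(-1)] + [(-16)·20 − 3·18]| = 632, so the area is 316.
Summing gcd(|Δx|,|Δy|) over the edges gives the boundary count: gcd(13,7) + gcd(5,14) + gcd(27,19) + gcd(19,2) = 1+1+1+1 = 4.
By Pick's theorem A = I + B/2 − 1, so I = 316 − 4/2 + 1 = 315.

315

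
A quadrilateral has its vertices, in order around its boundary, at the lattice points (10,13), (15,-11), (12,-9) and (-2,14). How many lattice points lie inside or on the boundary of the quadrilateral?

165

Using the shoelace formula, 2A = |(10·(-11) − 15·13) + (15·(-9) − 12·(-11)) + (12·14 − (-2)·(-9)) + ((-2)·13 − 10·14)| = 324, so the area is 162.
Summing gcd(|Δx|,|Δy|) over the edges gives the boundary count: gcd(5,24) + gcd(3,2) + gcd(14,23) + gcd(12,1) = 1+1+1+1 = 4.
Pick's theorem gives I = A − B/2 + 1 = 162 − 4/2 + 1 = 161, so the closed region contains I + B = 161 + 4 = 165 lattice points.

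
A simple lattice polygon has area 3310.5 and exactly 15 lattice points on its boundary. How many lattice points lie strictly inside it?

3304

From Pick's theorem, I = A − B/2 + 1 = 3310.5 − 15/2 + 1 = 3304.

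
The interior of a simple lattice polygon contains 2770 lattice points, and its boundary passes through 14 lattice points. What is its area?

2776

By Pick's theorem, A = I + B/2 − 1 = 2770 + 14/2 − 1 = 2776.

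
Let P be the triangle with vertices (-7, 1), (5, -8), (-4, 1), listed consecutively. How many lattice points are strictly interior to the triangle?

By the shoelace formula, twice the signed area is |[(-7)·(-8) − 5·1] + [5·1 − (-4)·(-8)] + [(-4)·1 − (-7)·1]| = 27, so the area is 27/2.
Along each edge there are gcd(|Δx|,|Δy|)+1 lattice points, so counting each shared vertex once the boundary has gcd(12,9) + gcd(9,9) + gcd(3,0) = 3+9+3 = 15.
By Pick's theorem A = I + B/2 − 1, so I = 27/2 − 15/2 + 1 = 7.

7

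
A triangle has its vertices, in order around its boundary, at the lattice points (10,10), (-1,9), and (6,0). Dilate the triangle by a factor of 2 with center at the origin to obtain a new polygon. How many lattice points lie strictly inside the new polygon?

The shoelace formula gives twice the area as |(10·9 − (-1)·10) + ((-1)·0 − 6·9) + (6·10 − 10·0)| = 106, so the area is 53.
Along each edge there are gcd(|Δx|,|Δy|)+1 lattice points, so counting each shared vertex once the boundary has gcd(11,1) + gcd(7,9) + gcd(4,10) = 1+1+2 = 4.
Scaling by 2 multiplies the area by 2² = 4 (so the new area is 212) and multiplies the boundary lattice-point count by 2, giving 8.
By Pick's theorem, the interior count of the dilated polygon is 212 − 8/2 + 1 = 209.

209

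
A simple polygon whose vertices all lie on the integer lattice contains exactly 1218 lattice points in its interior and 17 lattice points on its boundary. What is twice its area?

Pick's theorem states A = I + B/2 − 1, so A = 1218 + 17/2 − 1 = 2451/2.
Hence 2A = 2451.

2451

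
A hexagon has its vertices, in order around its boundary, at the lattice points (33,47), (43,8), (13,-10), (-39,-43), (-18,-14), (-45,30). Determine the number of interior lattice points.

By the shoelace formula, twice the signed area is |[33·8 − 43·47] + [43·(-10) − 13·8] + [13·(-43) − (-39)·(-10)] + [(-39)·(-14) − (-18)·(-43)] + [(-18)·30 − (-45)·(-14)] + [(-45)·47 − 33·30]| = 7743, so the area is 7743/2.
Along each edge there are gcd(|Δx|,|Δy|)+1 lattice points, so counting each shared vertex once the boundary has gcd(10,39) + gcd(30,18) + gcd(52,33) + gcd(21,29) + gcd(27,44) + gcd(78,17) = 1+6+1+1+1+1 = 11.
Pick's theorem gives I = A − B/2 + 1 = 7743/2 − 11/2 + 1 = 3867.

3867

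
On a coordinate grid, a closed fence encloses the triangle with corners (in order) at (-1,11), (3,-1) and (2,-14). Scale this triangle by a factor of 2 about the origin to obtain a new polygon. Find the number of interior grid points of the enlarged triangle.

Using the shoelace formula, 2A = |((-1)·(-1) − 3·11) + (3·(-14) − 2·(-1)) + (2·11 − (-1)·(-14))| = 64, so the area is 32.
Along each edge there are gcd(|Δx|,|Δy|)+1 lattice points, so counting each shared vertex once the boundary has gcd(4,12) + gcd(1,13) + gcd(3,25) = 4+1+1 = 6.
Scaling by 2 multiplies the area by 2² = 4 (so the new area is 128) and multiplies the boundary lattice-point count by 2, giving 12.
By Pick's theorem, the interior count of the dilated polygon is 128 − 12/2 + 1 = 123.

123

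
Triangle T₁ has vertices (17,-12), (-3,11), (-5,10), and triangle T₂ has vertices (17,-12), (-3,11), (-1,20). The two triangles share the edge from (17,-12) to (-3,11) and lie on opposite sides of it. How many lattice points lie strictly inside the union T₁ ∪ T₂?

134

The union is the simple quadrilateral with vertices (17,-12), (-5,10), (-3,11), (-1,20) in order.
Using the shoelace formula, 2A = |(17·10 − (-5)·(-12)) + ((-5)·11 − (-3)·10) + ((-3)·20 − (-1)·11) + ((-1)·(-12) − 17·20)| = 292, so the area is 146.
Summing gcd(|Δx|,|Δy|) over the edges gives the boundary count: gcd(22,22) + gcd(2,1) + gcd(2,9) + gcd(18,32) = 22+1+1+2 = 26.
By Pick's theorem I = A − B/2 + 1 = 146 − 26/2 + 1 = 134.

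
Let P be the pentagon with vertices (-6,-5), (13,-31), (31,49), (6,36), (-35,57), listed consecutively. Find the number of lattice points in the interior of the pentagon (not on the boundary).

By the shoelace formula, twice the signed area is |((-6)·(-31) − 13·(-5)) + (13·49 − 31·(-31)) + (31·36 − 6·49) + (6·57 − (-35)·36) + ((-35)·(-5) − (-6)·57)| = 4790, so the area is 2395.
Along each edge there are gcd(|Δx|,|Δy|)+1 lattice points, so counting each shared vertex once the boundary has gcd(19,26) + gcd(18,80) + gcd(25,13) + gcd(41,21) + gcd(29,62) = 1+2+1+1+1 = 6.
By Pick's theorem A = I + B/2 − 1, so I = 2395 − 6/2 + 1 = 2393.

2393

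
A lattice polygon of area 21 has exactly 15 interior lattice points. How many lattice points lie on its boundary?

14

Pick's theorem gives A = I + B/2 − 1, so B = 2(A − I + 1) = 2(21 − 15 + 1) = 14.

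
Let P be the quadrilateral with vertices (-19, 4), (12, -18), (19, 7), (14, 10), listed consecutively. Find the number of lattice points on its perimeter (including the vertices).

6

The number of boundary lattice points is Σ gcd(|Δx|,|Δy|) = gcd(31,22) + gcd(7,25) + gcd(5,3) + gcd(33,6) = 1+1+1+3 = 6.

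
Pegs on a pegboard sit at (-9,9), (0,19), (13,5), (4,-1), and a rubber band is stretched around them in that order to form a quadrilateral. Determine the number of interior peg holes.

210

The shoelace formula gives twice the area as |((-9)·19 − 0·9) + (0·5 − 13·19) + (13·(-1) − 4·5) + (4·9 − (-9)·(-1))| = 424, so the area is 212.
Along each edge there are gcd(|Δx|,|Δy|)+1 lattice points, so counting each shared vertex once the boundary has gcd(9,10) + gcd(13,14) + gcd(9,6) + gcd(13,10) = 1+1+3+1 = 6.
Pick's theorem gives I = A − B/2 + 1 = 212 − 6/2 + 1 = 210.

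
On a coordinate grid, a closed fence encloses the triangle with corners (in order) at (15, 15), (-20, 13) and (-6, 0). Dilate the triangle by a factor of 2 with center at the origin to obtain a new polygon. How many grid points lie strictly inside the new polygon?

By the shoelace formula, twice the signed area is |[15·13 − (-20)·15] + [(-20)·0 − (-6)·13] + [(-6)·15 − 15·0]| = 483, so the area is 483/2.
Summing gcd(|Δx|,|Δy|) over the edges gives the boundary count: gcd(35,2) + gcd(14,13) + gcd(21,15) = 1+1+3 = 5.
Scaling by 2 multiplies the area by 2² = 4 (so the new area is 966) and multiplies the boundary lattice-point count by 2, giving 10.
By Pick's theorem, the interior count of the dilated polygon is 966 − 10/2 + 1 = 962.

962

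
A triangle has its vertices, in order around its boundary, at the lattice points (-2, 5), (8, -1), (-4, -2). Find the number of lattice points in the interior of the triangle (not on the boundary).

The shoelace formula gives twice the area as |((-2)·(-1) − 8·5) + (8·(-2) − (-4)·(-1)) + ((-4)·5 − (-2)·(-2))| = 82, so the area is 41.
Along each edge there are gcd(|Δx|,|Δy|)+1 lattice points, so counting each shared vertex once the boundary has gcd(10,6) + gcd(12,1) + gcd(2,7) = 2+1+1 = 4.
Pick's theorem gives I = A − B/2 + 1 = 41 − 4/2 + 1 = 40.

40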